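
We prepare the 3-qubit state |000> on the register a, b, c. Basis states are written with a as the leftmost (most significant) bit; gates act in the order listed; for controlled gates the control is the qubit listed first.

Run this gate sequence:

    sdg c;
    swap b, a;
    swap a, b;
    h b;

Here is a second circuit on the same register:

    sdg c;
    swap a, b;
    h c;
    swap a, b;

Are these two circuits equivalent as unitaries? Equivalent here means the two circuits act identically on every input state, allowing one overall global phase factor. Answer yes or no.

No: there is an input state on which the two circuits produce genuinely different outputs (not merely differing by a phase).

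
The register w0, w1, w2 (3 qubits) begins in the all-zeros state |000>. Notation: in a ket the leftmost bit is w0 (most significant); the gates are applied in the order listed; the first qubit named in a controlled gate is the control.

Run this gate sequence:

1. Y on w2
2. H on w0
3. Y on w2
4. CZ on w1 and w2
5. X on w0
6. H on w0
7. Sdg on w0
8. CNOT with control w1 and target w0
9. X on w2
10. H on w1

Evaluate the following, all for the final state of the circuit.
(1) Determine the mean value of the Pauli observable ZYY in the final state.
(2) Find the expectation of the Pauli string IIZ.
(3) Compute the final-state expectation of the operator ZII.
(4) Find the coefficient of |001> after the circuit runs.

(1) In the final state, ZYY has expectation 0.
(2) The expectation value of IIZ is -1.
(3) The observable ZII averages to 1.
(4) The amplitude on |001> is sqrt(2)/2.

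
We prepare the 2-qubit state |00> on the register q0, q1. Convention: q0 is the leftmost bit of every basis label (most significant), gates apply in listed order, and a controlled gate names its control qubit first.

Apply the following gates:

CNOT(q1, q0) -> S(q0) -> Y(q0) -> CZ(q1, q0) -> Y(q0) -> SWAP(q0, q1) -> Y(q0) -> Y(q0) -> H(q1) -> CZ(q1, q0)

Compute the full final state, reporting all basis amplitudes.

After the circuit, the state carries amplitude sqrt(2)/2 on |00>, sqrt(2)/2 on |01>, 0 on |10>, 0 on |11>.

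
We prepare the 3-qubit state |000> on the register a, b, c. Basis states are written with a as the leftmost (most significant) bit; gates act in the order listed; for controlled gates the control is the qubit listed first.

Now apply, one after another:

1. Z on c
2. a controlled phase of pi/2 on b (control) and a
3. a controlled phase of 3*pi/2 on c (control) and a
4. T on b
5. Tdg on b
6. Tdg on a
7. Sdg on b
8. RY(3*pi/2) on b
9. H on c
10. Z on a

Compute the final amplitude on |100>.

|100> carries amplitude 0 in the final state.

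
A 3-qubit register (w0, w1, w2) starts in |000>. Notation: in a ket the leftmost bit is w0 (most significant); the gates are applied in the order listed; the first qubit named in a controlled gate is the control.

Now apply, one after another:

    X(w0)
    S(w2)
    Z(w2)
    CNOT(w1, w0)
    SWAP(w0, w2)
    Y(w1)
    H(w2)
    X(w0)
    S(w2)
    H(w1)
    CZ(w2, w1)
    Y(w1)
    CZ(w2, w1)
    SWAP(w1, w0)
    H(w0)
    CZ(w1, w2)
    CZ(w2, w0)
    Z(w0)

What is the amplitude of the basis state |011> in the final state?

The final state's coefficient on |011> equals sqrt(2)*I/2.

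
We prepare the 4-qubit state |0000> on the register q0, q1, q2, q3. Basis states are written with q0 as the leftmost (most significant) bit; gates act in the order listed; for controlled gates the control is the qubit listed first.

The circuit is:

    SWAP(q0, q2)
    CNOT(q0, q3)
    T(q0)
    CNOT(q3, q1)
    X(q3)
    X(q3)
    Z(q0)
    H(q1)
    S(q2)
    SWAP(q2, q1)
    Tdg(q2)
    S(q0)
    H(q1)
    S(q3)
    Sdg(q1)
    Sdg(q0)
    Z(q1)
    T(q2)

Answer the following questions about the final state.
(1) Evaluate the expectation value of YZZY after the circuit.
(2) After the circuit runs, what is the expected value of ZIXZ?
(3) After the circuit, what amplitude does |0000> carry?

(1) In the final state, YZZY has expectation 0. Key observation: the block from step 5 through step 6 cancels to the identity and can be dropped.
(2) In the final state, ZIXZ has expectation 1.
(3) |0000> carries amplitude 1/2 in the final state.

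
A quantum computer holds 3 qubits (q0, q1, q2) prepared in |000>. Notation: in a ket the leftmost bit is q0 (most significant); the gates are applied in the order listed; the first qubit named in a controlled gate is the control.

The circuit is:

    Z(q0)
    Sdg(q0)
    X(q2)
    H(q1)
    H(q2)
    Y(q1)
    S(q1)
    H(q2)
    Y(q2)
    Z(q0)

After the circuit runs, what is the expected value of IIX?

The observable IIX averages to 0.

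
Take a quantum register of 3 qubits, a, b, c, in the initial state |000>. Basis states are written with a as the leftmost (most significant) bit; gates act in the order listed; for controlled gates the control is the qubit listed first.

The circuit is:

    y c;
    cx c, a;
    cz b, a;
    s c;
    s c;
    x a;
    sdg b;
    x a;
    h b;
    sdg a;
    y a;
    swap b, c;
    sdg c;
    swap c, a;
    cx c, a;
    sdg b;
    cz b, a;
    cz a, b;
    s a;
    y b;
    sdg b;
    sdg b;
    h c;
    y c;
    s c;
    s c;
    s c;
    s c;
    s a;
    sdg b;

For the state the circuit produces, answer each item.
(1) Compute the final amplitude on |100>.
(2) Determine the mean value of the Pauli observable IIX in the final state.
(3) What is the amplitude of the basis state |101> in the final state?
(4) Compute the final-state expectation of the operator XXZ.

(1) |100> carries amplitude -I/2 in the final state. Key observation: steps 25-28 multiply out to the identity, so the circuit reduces to the remaining gates.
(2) In the final state, IIX has expectation -1.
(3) The amplitude on |101> is I/2.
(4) The observable XXZ averages to 0.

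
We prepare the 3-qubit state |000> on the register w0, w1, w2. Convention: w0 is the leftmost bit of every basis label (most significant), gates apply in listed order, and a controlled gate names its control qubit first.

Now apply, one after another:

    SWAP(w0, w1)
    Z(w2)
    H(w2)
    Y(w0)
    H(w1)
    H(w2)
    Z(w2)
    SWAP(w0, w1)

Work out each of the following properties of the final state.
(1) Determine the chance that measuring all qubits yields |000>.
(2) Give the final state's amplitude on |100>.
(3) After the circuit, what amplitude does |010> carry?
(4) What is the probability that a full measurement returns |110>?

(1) Outcome |000> occurs with probability 0.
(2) |100> carries amplitude 0 in the final state.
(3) The final state's coefficient on |010> equals sqrt(2)*I/2.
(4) Outcome |110> occurs with probability 1/2.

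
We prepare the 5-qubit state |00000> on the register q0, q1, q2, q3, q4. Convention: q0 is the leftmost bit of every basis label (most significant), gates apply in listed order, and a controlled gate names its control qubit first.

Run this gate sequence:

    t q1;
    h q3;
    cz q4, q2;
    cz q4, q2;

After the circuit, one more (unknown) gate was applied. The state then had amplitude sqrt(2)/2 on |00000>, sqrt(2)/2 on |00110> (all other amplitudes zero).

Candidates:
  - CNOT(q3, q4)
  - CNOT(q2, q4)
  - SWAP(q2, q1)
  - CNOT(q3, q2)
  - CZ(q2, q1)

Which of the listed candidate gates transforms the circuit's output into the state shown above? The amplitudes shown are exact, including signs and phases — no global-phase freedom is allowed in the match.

It was CNOT(q3, q2) that produced the state shown.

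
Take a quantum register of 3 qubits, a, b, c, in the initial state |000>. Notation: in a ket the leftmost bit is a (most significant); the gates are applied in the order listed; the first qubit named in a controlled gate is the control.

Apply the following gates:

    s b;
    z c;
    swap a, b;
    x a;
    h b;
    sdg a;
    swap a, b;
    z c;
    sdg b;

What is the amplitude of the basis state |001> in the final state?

|001> carries amplitude 0 in the final state.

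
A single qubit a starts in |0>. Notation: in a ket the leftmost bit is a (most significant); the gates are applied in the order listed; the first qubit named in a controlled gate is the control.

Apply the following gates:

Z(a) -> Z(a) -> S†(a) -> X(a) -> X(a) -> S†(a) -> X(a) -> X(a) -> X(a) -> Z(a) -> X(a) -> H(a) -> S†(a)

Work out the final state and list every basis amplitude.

After the circuit, the state carries amplitude -sqrt(2)/2 on |0>, sqrt(2)*I/2 on |1>.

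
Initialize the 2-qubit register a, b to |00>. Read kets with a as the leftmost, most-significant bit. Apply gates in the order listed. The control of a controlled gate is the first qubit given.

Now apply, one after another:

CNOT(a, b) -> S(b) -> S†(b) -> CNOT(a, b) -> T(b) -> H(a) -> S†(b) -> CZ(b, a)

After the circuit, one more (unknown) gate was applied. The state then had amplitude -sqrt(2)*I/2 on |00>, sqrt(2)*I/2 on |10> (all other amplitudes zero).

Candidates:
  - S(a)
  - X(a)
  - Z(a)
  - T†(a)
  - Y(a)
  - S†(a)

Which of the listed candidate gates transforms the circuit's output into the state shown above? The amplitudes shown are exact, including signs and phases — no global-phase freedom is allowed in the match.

The applied gate was Y(a). Key observation: the block from step 1 through step 4 cancels to the identity and can be dropped.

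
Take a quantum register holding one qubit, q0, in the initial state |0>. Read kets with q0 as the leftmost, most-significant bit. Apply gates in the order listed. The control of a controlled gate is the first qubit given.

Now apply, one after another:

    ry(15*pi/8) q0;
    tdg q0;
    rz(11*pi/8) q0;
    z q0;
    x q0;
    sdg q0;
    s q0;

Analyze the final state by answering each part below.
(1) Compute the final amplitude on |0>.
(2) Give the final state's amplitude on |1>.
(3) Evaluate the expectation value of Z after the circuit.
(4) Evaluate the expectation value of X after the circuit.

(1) The final state's coefficient on |0> equals -exp(7*I*pi/16)*sin(pi/16).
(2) The final state's coefficient on |1> equals exp(5*I*pi/16)*cos(pi/16).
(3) In the final state, Z has expectation -sqrt(sqrt(2) + 2)/2.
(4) The observable X averages to -sqrt(2)/4.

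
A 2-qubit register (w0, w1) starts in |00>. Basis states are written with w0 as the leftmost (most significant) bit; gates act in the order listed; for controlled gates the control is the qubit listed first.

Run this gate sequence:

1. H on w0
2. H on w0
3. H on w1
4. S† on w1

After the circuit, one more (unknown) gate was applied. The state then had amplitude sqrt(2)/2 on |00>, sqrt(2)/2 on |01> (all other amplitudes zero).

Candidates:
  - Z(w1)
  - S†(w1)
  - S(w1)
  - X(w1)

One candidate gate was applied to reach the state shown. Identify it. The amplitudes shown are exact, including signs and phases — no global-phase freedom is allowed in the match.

It was S(w1) that produced the state shown. Key observation: the block from step 1 through step 2 cancels to the identity and can be dropped.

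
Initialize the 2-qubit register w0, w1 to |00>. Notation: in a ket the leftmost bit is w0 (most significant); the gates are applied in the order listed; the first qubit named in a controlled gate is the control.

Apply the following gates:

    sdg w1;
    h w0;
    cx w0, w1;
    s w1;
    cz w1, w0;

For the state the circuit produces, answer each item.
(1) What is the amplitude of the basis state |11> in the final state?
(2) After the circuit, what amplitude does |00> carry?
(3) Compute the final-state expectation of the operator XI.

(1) The final state's coefficient on |11> equals -sqrt(2)*I/2.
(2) |00> carries amplitude sqrt(2)/2 in the final state.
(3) The observable XI averages to 0.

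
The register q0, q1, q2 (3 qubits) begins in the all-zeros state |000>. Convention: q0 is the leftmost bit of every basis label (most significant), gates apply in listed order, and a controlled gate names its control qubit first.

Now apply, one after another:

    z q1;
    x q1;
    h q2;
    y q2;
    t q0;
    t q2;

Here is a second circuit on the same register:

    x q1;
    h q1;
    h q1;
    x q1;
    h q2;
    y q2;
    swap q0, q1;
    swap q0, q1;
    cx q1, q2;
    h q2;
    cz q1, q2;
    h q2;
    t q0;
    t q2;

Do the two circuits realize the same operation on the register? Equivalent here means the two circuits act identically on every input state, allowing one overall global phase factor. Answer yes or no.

No — the two circuits implement different unitaries, even allowing a global phase.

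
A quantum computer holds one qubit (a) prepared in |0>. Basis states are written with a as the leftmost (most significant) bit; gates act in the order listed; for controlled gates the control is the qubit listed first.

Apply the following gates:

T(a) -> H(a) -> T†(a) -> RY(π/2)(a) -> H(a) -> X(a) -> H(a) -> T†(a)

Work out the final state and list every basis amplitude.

The final amplitudes are 1/2 + exp(3*I*pi/4)/2 on |0>, exp(3*I*pi/4)/2 + I/2 on |1>.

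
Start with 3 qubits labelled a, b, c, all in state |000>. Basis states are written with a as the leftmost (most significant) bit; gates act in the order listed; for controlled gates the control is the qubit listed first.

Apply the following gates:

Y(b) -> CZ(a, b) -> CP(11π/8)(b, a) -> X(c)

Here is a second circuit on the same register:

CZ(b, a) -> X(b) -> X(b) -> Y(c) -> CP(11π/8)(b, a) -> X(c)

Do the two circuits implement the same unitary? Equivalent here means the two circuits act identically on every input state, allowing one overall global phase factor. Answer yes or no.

No — the two circuits implement different unitaries, even allowing a global phase.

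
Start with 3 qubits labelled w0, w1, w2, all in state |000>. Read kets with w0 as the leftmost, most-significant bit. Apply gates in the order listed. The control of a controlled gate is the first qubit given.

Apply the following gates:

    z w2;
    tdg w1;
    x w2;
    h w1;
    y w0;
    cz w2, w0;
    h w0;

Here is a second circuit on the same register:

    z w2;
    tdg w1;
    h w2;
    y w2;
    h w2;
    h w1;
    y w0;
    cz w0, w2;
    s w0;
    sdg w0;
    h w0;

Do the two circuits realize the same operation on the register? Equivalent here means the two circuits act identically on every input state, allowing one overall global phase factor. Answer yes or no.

No, they are not equivalent — no single phase factor reconciles the two unitaries.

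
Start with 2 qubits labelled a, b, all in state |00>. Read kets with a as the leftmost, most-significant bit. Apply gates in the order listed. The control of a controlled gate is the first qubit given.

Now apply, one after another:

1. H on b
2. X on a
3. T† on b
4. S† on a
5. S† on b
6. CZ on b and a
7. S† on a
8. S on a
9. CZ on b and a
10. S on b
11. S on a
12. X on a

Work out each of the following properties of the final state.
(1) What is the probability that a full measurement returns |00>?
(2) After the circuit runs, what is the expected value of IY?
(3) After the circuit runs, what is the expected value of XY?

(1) Outcome |00> occurs with probability 1/2. Key observation: gates 4-11 undo each other exactly, leaving only the rest of the circuit to track.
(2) The expectation value of IY is -sqrt(2)/2.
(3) The observable XY averages to 0.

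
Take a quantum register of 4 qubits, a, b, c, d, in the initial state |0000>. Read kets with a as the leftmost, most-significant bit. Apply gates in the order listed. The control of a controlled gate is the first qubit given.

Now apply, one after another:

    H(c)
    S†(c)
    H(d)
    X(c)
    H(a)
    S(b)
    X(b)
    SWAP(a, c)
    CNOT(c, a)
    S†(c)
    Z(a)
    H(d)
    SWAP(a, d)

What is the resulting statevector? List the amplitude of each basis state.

After the circuit, the state carries amplitude -I/2 on |0100>, -1/2 on |0101>, -I/2 on |0110>, 1/2 on |0111>, and 0 on every other basis state.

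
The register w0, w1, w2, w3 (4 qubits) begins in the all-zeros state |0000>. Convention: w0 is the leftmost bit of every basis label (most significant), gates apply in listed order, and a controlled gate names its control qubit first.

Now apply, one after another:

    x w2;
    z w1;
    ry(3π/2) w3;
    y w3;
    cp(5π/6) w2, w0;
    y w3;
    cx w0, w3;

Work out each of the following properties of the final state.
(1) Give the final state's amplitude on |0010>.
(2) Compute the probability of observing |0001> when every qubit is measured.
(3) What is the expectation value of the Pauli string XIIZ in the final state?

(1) The final state's coefficient on |0010> equals -sqrt(2)/2.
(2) A full measurement returns |0001> with probability 0.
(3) The observable XIIZ averages to 0.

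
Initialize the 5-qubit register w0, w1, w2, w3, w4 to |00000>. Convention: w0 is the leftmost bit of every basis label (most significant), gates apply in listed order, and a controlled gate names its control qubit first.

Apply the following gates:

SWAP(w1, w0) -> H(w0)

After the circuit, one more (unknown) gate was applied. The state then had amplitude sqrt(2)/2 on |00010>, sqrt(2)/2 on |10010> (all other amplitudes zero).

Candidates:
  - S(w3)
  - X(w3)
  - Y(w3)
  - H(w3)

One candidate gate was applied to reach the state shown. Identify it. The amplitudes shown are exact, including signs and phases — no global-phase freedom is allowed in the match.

The unique candidate consistent with the amplitudes is X(w3).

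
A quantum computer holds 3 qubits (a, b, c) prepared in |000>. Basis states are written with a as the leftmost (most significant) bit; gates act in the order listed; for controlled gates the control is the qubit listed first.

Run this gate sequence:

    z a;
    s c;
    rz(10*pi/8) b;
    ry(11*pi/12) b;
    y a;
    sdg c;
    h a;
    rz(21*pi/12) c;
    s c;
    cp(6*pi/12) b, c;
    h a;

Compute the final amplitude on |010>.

The final state's coefficient on |010> equals 0.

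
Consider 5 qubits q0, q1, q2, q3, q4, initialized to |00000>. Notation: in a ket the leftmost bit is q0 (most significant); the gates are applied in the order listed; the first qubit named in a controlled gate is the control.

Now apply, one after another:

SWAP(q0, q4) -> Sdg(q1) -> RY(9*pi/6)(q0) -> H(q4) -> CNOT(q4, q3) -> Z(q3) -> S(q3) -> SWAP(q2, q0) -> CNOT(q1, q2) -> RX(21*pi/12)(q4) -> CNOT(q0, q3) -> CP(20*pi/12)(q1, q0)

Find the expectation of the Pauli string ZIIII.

The observable ZIIII averages to 1.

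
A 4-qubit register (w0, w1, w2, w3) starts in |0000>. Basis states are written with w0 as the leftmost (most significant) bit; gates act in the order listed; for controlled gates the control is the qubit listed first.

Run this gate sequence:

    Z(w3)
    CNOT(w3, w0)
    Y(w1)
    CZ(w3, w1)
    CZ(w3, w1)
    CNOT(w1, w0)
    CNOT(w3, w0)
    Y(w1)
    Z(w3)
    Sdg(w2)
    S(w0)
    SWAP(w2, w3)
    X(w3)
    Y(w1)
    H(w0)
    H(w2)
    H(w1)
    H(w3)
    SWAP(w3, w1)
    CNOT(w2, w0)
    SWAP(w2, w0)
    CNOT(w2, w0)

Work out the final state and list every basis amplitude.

The resulting statevector has amplitude -1/4 on |0000>, 1/4 on |0001>, -1/4 on |0010>, 1/4 on |0011>, 1/4 on |0100>, -1/4 on |0101>, 1/4 on |0110>, -1/4 on |0111>, 1/4 on |1000>, -1/4 on |1001>, 1/4 on |1010>, -1/4 on |1011>, -1/4 on |1100>, 1/4 on |1101>, -1/4 on |1110>, 1/4 on |1111>. Key observation: the block from step 4 through step 5 cancels to the identity and can be dropped.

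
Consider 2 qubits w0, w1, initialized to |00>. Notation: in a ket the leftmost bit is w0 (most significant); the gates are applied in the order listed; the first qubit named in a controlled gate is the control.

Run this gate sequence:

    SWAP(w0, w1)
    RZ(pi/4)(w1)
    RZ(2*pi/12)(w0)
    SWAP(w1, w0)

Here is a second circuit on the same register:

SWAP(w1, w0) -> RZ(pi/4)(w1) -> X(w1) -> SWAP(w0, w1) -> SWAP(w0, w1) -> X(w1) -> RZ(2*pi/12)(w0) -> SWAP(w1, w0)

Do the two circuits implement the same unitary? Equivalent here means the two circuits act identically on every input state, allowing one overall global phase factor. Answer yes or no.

Yes, they are equivalent — the unitaries differ by at most a global phase.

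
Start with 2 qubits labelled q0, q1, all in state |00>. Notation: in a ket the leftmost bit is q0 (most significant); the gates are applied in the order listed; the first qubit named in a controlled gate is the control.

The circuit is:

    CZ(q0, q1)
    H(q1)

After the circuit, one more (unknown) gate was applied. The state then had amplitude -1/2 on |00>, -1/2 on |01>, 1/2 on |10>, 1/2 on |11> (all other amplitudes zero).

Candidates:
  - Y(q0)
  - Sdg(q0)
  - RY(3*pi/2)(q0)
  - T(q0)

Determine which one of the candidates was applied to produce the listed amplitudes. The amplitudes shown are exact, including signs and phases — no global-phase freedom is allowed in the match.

The applied gate was RY(3*pi/2)(q0).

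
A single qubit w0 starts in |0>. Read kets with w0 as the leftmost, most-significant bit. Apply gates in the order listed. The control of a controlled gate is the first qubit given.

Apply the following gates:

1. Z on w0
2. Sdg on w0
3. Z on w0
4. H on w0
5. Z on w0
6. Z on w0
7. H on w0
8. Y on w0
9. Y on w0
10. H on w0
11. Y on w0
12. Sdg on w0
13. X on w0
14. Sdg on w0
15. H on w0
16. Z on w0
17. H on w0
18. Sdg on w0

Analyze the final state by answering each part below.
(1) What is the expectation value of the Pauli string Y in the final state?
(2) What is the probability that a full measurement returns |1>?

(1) The observable Y averages to 1.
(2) The probability of measuring |1> is 1/2.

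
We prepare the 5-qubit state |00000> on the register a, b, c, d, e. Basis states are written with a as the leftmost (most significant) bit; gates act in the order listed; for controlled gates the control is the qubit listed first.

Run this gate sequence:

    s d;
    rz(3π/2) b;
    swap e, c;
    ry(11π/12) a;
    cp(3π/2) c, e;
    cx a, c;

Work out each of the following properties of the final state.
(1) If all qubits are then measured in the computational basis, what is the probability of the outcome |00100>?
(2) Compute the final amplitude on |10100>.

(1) A full measurement returns |00100> with probability 0.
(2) The final state's coefficient on |10100> equals (-sqrt(3*sqrt(2) + 6)/4 - sqrt(2 - sqrt(2))/4)*exp(I*pi/4).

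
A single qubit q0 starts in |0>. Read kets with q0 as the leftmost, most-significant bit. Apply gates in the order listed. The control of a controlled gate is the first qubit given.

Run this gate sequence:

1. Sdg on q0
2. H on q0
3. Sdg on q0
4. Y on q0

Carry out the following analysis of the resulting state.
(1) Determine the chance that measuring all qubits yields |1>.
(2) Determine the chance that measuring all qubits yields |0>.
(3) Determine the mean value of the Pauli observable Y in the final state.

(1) A full measurement returns |1> with probability 1/2.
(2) Outcome |0> occurs with probability 1/2.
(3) In the final state, Y has expectation -1.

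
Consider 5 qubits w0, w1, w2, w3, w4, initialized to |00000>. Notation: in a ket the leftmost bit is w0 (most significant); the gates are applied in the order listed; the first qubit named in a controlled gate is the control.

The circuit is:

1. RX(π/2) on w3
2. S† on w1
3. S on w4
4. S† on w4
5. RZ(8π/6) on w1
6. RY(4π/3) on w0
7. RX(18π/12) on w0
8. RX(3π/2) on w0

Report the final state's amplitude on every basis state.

The final amplitudes are -sqrt(6)*exp(5*I*pi/6)/4 on |00000>, -sqrt(6)*exp(I*pi/3)/4 on |00010>, sqrt(2)*exp(5*I*pi/6)/4 on |10000>, sqrt(2)*exp(I*pi/3)/4 on |10010>, and 0 on every other basis state. Key observation: steps 3-4 multiply out to the identity, so the circuit reduces to the remaining gates.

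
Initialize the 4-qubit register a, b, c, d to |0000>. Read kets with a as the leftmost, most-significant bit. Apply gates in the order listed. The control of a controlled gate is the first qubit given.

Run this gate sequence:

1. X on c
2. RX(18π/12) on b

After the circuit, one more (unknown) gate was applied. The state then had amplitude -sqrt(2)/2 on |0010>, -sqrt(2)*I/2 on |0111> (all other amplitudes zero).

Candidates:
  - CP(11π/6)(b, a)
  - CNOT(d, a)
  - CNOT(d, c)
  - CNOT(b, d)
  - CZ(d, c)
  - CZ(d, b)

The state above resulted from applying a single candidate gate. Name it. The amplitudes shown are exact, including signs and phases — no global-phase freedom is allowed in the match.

The applied gate was CNOT(b, d).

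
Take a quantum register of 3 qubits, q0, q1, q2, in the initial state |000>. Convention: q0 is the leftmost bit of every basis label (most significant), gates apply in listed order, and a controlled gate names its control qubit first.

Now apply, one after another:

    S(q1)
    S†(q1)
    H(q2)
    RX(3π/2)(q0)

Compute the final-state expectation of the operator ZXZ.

In the final state, ZXZ has expectation 0.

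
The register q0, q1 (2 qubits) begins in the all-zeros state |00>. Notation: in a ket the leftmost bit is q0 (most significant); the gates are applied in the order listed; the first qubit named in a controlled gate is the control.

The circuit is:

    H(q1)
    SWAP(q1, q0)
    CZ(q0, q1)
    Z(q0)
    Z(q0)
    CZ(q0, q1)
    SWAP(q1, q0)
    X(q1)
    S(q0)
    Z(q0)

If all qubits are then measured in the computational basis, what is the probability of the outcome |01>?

A full measurement returns |01> with probability 1/2.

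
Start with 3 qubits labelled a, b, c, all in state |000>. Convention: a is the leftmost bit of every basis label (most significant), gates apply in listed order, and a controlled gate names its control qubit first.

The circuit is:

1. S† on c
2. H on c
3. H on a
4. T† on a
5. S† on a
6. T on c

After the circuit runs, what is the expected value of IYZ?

The observable IYZ averages to 0.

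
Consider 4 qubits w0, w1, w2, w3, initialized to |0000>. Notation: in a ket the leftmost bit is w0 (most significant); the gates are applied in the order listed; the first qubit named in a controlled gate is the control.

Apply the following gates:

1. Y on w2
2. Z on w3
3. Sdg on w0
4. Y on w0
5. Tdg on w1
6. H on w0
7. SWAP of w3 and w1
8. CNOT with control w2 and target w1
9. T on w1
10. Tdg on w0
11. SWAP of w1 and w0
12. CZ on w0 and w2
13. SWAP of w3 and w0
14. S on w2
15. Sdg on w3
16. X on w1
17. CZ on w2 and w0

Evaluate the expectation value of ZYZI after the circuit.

The observable ZYZI averages to sqrt(2)/2.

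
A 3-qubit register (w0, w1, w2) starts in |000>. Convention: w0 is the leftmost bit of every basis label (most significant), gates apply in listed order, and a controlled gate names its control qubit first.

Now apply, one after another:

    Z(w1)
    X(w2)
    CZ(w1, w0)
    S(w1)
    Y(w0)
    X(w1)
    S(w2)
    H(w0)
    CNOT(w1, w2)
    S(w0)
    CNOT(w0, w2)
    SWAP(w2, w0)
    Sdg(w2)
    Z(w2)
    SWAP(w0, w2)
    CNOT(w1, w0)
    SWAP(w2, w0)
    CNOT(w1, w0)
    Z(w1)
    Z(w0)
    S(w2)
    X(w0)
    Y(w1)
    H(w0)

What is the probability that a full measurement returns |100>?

Outcome |100> occurs with probability 1/4.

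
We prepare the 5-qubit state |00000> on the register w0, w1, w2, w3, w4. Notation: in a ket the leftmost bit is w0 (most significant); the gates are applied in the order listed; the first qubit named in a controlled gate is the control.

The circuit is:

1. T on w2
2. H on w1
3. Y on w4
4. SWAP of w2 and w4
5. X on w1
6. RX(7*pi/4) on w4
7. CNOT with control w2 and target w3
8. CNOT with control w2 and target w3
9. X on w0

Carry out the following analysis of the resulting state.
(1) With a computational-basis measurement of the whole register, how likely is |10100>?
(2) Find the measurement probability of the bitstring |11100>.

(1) A full measurement returns |10100> with probability sqrt(2)/8 + 1/4. Key observation: the block from step 7 through step 8 cancels to the identity and can be dropped.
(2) A full measurement returns |11100> with probability sqrt(2)/8 + 1/4.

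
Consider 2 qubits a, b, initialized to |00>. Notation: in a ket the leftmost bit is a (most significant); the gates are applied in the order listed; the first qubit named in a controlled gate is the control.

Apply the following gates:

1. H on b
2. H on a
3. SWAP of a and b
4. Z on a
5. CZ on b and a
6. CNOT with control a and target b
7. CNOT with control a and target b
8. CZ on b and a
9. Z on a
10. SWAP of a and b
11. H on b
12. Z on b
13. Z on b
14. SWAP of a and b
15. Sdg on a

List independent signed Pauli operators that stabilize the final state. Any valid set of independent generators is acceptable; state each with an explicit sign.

The final state is stabilized by the group generated by +IX, +ZI; other independent generating sets are equally valid. Key observation: steps 3-10 multiply out to the identity, so the circuit reduces to the remaining gates.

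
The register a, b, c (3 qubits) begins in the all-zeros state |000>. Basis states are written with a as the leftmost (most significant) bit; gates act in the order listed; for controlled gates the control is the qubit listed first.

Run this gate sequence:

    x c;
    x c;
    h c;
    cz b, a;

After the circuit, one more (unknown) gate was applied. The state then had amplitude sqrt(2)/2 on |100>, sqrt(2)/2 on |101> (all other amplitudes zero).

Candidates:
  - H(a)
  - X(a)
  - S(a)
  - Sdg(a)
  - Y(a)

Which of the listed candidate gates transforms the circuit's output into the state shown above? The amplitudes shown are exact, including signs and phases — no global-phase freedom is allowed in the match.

The applied gate was X(a). Key observation: gates 1-2 undo each other exactly, leaving only the rest of the circuit to track.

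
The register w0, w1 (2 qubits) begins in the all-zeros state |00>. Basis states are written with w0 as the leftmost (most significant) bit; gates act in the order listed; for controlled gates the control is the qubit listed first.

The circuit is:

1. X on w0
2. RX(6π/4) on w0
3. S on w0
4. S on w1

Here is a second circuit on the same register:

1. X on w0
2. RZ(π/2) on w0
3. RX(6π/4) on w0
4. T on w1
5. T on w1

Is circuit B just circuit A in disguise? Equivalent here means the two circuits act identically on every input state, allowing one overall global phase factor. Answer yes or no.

No: there is an input state on which the two circuits produce genuinely different outputs (not merely differing by a phase).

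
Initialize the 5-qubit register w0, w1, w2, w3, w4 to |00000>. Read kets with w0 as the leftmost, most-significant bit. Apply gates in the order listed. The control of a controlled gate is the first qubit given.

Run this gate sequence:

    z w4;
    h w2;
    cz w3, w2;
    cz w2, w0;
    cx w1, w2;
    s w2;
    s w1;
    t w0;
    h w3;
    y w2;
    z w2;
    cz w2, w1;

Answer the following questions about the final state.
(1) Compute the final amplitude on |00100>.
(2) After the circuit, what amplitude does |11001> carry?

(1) The amplitude on |00100> is -I/2.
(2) |11001> carries amplitude 0 in the final state.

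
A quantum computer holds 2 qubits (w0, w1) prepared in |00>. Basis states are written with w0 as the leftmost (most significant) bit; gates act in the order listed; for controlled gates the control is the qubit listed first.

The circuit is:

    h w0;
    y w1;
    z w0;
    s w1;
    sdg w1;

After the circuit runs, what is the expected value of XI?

The observable XI averages to -1. Key observation: the block from step 4 through step 5 cancels to the identity and can be dropped.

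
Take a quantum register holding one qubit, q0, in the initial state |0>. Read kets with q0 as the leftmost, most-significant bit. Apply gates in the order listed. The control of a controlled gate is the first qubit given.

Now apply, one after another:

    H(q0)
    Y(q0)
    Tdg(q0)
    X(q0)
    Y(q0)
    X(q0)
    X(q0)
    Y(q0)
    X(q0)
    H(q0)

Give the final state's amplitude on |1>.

The amplitude on |1> is -I/2 - exp(I*pi/4)/2. Key observation: gates 4-9 undo each other exactly, leaving only the rest of the circuit to track.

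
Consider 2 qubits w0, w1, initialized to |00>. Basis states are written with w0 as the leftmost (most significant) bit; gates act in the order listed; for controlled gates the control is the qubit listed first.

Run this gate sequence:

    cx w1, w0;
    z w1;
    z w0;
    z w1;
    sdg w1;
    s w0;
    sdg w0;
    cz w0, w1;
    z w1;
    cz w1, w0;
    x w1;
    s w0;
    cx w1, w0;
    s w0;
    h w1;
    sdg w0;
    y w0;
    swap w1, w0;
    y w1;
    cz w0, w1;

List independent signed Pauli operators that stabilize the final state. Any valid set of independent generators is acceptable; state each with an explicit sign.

The stabilizer group can be generated by +XI, -IZ, among other valid generating sets.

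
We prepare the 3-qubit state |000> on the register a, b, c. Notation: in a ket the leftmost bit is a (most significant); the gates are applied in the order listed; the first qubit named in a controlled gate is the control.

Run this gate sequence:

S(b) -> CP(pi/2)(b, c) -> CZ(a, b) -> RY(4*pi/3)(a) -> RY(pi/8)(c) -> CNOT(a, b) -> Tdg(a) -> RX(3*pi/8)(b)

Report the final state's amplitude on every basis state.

After the circuit, the state carries amplitude -sqrt(sqrt(2) + 2)/8 - sqrt(2)/8 on |000>, -sqrt(2)/8 + sqrt(2 - sqrt(2))/8 on |001>, I*(sqrt(2 - sqrt(2)) + sqrt(2))/8 on |010>, I*(-sqrt(2) + sqrt(sqrt(2) + 2))/8 on |011>, sqrt(3)*(-sqrt(2) - sqrt(2 - sqrt(2)))*exp(I*pi/4)/8 on |100>, sqrt(3)*(-sqrt(sqrt(2) + 2) + sqrt(2))*exp(I*pi/4)/8 on |101>, sqrt(3)*(-sqrt(sqrt(2) + 2) - sqrt(2))*exp(3*I*pi/4)/8 on |110>, sqrt(3)*(-sqrt(2) + sqrt(2 - sqrt(2)))*exp(3*I*pi/4)/8 on |111>.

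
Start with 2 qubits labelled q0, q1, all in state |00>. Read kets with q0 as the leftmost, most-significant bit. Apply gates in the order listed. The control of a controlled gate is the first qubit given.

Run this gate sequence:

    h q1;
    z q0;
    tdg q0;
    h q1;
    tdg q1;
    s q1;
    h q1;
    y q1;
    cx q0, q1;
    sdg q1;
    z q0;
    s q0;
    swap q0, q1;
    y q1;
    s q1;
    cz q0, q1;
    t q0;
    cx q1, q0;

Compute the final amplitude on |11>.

|11> carries amplitude sqrt(2)*I/2 in the final state.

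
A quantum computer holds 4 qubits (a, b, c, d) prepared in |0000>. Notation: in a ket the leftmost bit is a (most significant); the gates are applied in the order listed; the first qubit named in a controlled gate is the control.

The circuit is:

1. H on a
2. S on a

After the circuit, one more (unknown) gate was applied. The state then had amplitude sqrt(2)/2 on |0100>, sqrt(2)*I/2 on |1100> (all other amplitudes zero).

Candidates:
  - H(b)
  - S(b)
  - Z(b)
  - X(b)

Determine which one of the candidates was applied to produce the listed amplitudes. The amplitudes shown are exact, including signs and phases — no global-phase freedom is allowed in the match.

The applied gate was X(b).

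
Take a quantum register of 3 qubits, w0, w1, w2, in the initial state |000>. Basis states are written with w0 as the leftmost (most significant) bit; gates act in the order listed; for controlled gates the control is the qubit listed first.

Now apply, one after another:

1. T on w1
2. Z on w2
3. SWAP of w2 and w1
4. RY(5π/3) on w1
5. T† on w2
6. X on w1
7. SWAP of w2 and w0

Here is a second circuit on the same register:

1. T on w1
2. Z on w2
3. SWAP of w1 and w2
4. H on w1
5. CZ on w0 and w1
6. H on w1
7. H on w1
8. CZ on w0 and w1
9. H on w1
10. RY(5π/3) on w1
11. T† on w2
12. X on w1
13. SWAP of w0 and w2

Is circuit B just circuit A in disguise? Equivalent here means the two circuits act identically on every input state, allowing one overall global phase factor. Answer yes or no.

Yes: on every input state the two circuits agree up to one overall phase factor.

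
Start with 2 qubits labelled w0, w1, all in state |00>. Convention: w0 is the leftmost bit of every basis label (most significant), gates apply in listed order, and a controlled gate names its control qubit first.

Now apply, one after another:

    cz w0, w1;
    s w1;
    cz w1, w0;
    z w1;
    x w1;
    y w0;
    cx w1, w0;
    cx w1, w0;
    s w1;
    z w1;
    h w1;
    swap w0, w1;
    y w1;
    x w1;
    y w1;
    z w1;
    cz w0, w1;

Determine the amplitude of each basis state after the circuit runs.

The resulting statevector has amplitude -sqrt(2)/2 on |00>, 0 on |01>, sqrt(2)/2 on |10>, 0 on |11>.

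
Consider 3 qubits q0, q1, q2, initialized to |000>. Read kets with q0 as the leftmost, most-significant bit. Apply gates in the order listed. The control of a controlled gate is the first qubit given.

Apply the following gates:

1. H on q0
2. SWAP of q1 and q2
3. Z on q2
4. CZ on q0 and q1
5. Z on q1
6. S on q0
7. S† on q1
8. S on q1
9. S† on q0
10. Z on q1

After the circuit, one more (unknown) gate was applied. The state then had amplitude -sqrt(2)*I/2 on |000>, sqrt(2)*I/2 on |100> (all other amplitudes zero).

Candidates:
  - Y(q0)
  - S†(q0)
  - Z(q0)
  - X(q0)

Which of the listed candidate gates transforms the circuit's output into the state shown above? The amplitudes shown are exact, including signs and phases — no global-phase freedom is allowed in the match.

The unique candidate consistent with the amplitudes is Y(q0). Key observation: steps 5-10 multiply out to the identity, so the circuit reduces to the remaining gates.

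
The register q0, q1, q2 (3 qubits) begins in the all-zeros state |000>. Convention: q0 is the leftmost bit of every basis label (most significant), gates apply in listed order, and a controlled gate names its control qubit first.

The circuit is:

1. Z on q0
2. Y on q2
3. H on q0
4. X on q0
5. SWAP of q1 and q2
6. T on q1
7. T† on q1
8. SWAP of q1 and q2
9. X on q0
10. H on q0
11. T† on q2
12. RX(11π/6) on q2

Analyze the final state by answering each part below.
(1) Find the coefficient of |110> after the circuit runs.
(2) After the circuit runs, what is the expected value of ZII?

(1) The amplitude on |110> is 0. Key observation: steps 3-10 multiply out to the identity, so the circuit reduces to the remaining gates.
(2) In the final state, ZII has expectation 1.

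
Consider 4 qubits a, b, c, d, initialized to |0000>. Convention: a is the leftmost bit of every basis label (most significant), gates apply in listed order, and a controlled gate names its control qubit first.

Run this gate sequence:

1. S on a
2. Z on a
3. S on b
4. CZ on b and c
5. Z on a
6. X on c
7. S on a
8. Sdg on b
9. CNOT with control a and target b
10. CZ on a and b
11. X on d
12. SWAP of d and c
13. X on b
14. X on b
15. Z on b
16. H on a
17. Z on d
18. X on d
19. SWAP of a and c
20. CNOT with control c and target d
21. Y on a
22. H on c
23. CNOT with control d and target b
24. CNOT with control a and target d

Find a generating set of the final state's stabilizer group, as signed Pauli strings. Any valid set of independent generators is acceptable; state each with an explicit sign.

One valid set of independent stabilizer generators is +IXZX, +IIXZ, +ZIII, +IZIZ (any independent generating set of the same group is equally correct).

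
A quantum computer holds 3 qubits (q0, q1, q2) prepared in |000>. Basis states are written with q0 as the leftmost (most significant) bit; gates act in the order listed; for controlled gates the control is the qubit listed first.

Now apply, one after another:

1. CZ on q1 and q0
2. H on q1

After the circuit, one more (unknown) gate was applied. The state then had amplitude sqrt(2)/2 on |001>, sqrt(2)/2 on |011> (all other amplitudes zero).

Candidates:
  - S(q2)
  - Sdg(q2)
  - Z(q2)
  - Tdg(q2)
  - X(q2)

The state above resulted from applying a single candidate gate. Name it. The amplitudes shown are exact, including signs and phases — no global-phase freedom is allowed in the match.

The unique candidate consistent with the amplitudes is X(q2).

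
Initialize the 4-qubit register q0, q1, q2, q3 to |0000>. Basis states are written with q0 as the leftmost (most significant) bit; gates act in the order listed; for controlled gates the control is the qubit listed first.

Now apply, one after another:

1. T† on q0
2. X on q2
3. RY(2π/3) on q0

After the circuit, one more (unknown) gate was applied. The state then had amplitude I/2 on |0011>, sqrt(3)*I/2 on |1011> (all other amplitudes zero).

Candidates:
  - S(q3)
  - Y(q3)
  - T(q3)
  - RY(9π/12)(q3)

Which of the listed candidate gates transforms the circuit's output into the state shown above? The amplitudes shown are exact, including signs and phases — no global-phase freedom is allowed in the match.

The unique candidate consistent with the amplitudes is Y(q3).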